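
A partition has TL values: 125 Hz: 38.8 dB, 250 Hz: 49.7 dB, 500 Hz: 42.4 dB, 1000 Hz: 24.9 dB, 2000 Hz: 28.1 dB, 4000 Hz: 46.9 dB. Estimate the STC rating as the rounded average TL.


Given TL values at each frequency:
  125 Hz: 38.8 dB
  250 Hz: 49.7 dB
  500 Hz: 42.4 dB
  1000 Hz: 24.9 dB
  2000 Hz: 28.1 dB
  4000 Hz: 46.9 dB
Formula: STC ~ round(average of TL values)
Sum = 38.8 + 49.7 + 42.4 + 24.9 + 28.1 + 46.9 = 230.8
Average = 230.8 / 6 = 38.47
Rounded: 38

38


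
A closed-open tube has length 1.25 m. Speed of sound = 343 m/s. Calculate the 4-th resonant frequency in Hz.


Given values:
  Tube type: closed-open, L = 1.25 m, c = 343 m/s, n = 4
Formula: f_n = (2n - 1) * c / (4 * L)
Compute 2n - 1 = 2*4 - 1 = 7
Compute 4 * L = 4 * 1.25 = 5.0
f = 7 * 343 / 5.0
f = 480.2

480.2 Hz


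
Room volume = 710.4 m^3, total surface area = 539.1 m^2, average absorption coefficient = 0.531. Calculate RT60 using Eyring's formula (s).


Given values:
  V = 710.4 m^3, S = 539.1 m^2, alpha = 0.531
Formula: RT60 = 0.161 * V / (-S * ln(1 - alpha))
Compute ln(1 - 0.531) = ln(0.469) = -0.757153
Denominator: -539.1 * -0.757153 = 408.1812
Numerator: 0.161 * 710.4 = 114.3744
RT60 = 114.3744 / 408.1812 = 0.28

0.28 s


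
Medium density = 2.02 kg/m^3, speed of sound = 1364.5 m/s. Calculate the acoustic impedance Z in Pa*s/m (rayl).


Given values:
  rho = 2.02 kg/m^3
  c = 1364.5 m/s
Formula: Z = rho * c
Z = 2.02 * 1364.5
Z = 2756.29

2756.29 rayl


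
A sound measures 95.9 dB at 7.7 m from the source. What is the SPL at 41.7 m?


Given values:
  SPL1 = 95.9 dB, r1 = 7.7 m, r2 = 41.7 m
Formula: SPL2 = SPL1 - 20 * log10(r2 / r1)
Compute ratio: r2 / r1 = 41.7 / 7.7 = 5.4156
Compute log10: log10(5.4156) = 0.733647
Compute drop: 20 * 0.733647 = 14.6729
SPL2 = 95.9 - 14.6729 = 81.23

81.23 dB


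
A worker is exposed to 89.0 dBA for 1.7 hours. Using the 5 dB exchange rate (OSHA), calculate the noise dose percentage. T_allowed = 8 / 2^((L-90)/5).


Given values:
  L = 89.0 dBA, T = 1.7 hours
Formula: T_allowed = 8 / 2^((L - 90) / 5)
Compute exponent: (89.0 - 90) / 5 = -0.2
Compute 2^(-0.2) = 0.870551
T_allowed = 8 / 0.870551 = 9.189582 hours
Dose = (T / T_allowed) * 100
Dose = (1.7 / 9.189582) * 100 = 18.5

18.5 %


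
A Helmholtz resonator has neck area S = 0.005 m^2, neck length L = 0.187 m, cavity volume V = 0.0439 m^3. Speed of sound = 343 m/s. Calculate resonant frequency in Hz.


Given values:
  S = 0.005 m^2, L = 0.187 m, V = 0.0439 m^3, c = 343 m/s
Formula: f = (c / (2*pi)) * sqrt(S / (V * L))
Compute V * L = 0.0439 * 0.187 = 0.0082093
Compute S / (V * L) = 0.005 / 0.0082093 = 0.6091
Compute sqrt(0.6091) = 0.780449
Compute c / (2*pi) = 343 / 6.283185 = 54.590148
f = 54.590148 * 0.780449 = 42.6

42.6 Hz


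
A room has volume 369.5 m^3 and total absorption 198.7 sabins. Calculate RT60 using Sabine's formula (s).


Given values:
  V = 369.5 m^3
  A = 198.7 sabins
Formula: RT60 = 0.161 * V / A
Numerator: 0.161 * 369.5 = 59.4895
RT60 = 59.4895 / 198.7 = 0.299

0.299 s


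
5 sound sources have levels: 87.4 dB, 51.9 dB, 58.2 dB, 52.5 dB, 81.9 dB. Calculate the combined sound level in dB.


Formula: L_total = 10 * log10( sum(10^(Li/10)) )
  Source 1: 10^(87.4/10) = 549540873.8576
  Source 2: 10^(51.9/10) = 154881.6619
  Source 3: 10^(58.2/10) = 660693.448
  Source 4: 10^(52.5/10) = 177827.941
  Source 5: 10^(81.9/10) = 154881661.8912
Sum of linear values = 705415938.7997
L_total = 10 * log10(705415938.7997) = 88.48

88.48 dB


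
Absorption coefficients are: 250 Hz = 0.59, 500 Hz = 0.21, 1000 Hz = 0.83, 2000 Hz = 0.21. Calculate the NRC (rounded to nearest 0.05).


Given values:
  a_250 = 0.59, a_500 = 0.21
  a_1000 = 0.83, a_2000 = 0.21
Formula: NRC = (a250 + a500 + a1000 + a2000) / 4
Sum = 0.59 + 0.21 + 0.83 + 0.21 = 1.84
NRC = 1.84 / 4 = 0.46
Rounded to nearest 0.05: 0.45

0.45


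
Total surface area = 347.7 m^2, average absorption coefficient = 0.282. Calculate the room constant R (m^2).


Given values:
  S = 347.7 m^2, alpha = 0.282
Formula: R = S * alpha / (1 - alpha)
Numerator: 347.7 * 0.282 = 98.0514
Denominator: 1 - 0.282 = 0.718
R = 98.0514 / 0.718 = 136.56

136.56 m^2


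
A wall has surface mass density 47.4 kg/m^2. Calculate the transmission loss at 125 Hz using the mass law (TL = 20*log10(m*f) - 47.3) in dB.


Given values:
  m = 47.4 kg/m^2, f = 125 Hz
Formula: TL = 20 * log10(m * f) - 47.3
Compute m * f = 47.4 * 125 = 5925.0
Compute log10(5925.0) = 3.772688
Compute 20 * 3.772688 = 75.4538
TL = 75.4538 - 47.3 = 28.15

28.15 dB


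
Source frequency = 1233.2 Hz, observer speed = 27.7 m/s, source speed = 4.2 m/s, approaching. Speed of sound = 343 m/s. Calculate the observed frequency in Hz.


Given values:
  f_s = 1233.2 Hz, v_o = 27.7 m/s, v_s = 4.2 m/s
  Direction: approaching
Formula: f_o = f_s * (c + v_o) / (c - v_s)
Numerator: c + v_o = 343 + 27.7 = 370.7
Denominator: c - v_s = 343 - 4.2 = 338.8
f_o = 1233.2 * 370.7 / 338.8 = 1349.31

1349.31 Hz


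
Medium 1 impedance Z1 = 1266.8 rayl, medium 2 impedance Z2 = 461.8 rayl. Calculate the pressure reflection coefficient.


Given values:
  Z1 = 1266.8 rayl, Z2 = 461.8 rayl
Formula: R = (Z2 - Z1) / (Z2 + Z1)
Numerator: Z2 - Z1 = 461.8 - 1266.8 = -805.0
Denominator: Z2 + Z1 = 461.8 + 1266.8 = 1728.6
R = -805.0 / 1728.6 = -0.4657

-0.4657


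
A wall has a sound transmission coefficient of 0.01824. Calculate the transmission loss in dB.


Given values:
  tau = 0.01824
Formula: TL = 10 * log10(1 / tau)
Compute 1 / tau = 1 / 0.01824 = 54.8246
Compute log10(54.8246) = 1.738975
TL = 10 * 1.738975 = 17.39

17.39 dB


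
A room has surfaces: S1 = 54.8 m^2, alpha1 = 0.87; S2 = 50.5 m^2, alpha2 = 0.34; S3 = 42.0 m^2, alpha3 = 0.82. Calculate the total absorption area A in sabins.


Given surfaces:
  Surface 1: 54.8 * 0.87 = 47.676
  Surface 2: 50.5 * 0.34 = 17.17
  Surface 3: 42.0 * 0.82 = 34.44
Formula: A = sum(Si * alpha_i)
A = 47.676 + 17.17 + 34.44
A = 99.29

99.29 sabins


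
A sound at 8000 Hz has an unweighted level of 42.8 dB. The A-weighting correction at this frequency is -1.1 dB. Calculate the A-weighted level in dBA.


Given values:
  SPL = 42.8 dB
  A-weighting at 8000 Hz = -1.1 dB
Formula: L_A = SPL + A_weight
L_A = 42.8 + (-1.1)
L_A = 41.7

41.7 dBA


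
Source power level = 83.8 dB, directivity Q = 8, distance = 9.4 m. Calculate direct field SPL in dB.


Given values:
  Lw = 83.8 dB, Q = 8, r = 9.4 m
Formula: SPL = Lw + 10 * log10(Q / (4 * pi * r^2))
Compute 4 * pi * r^2 = 4 * pi * 9.4^2 = 1110.3645
Compute Q / denom = 8 / 1110.3645 = 0.00720484
Compute 10 * log10(0.00720484) = -21.4238
SPL = 83.8 + (-21.4238) = 62.38

62.38 dB


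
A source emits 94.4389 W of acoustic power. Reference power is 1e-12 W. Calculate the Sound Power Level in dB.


Given values:
  W = 94.4389 W
  W_ref = 1e-12 W
Formula: SWL = 10 * log10(W / W_ref)
Compute ratio: W / W_ref = 94438900000000
Compute log10: log10(94438900000000) = 13.975151
Multiply: SWL = 10 * 13.975151 = 139.75

139.75 dB


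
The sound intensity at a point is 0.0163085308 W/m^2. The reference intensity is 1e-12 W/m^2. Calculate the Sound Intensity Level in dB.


Given values:
  I = 0.0163085308 W/m^2
  I_ref = 1e-12 W/m^2
Formula: SIL = 10 * log10(I / I_ref)
Compute ratio: I / I_ref = 16308530800
Compute log10: log10(16308530800) = 10.212415
Multiply: SIL = 10 * 10.212415 = 102.12

102.12 dB


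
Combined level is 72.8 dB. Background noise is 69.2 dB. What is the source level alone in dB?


Given values:
  L_total = 72.8 dB, L_bg = 69.2 dB
Formula: L_source = 10 * log10(10^(L_total/10) - 10^(L_bg/10))
Convert to linear:
  10^(72.8/10) = 19054607.1796
  10^(69.2/10) = 8317637.711
Difference: 19054607.1796 - 8317637.711 = 10736969.4686
L_source = 10 * log10(10736969.4686) = 70.31

70.31 dB


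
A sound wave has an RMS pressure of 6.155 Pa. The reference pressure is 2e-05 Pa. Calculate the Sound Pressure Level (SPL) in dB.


Given values:
  p = 6.155 Pa
  p_ref = 2e-05 Pa
Formula: SPL = 20 * log10(p / p_ref)
Compute ratio: p / p_ref = 6.155 / 2e-05 = 307750
Compute log10: log10(307750) = 5.488198
Multiply: SPL = 20 * 5.488198 = 109.76

109.76 dB


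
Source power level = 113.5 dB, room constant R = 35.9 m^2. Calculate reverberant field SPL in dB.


Given values:
  Lw = 113.5 dB, R = 35.9 m^2
Formula: SPL = Lw + 10 * log10(4 / R)
Compute 4 / R = 4 / 35.9 = 0.111421
Compute 10 * log10(0.111421) = -9.5303
SPL = 113.5 + (-9.5303) = 103.97

103.97 dB


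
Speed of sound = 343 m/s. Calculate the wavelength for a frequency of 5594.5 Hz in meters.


Given values:
  c = 343 m/s, f = 5594.5 Hz
Formula: lambda = c / f
lambda = 343 / 5594.5
lambda = 0.0613

0.0613 m


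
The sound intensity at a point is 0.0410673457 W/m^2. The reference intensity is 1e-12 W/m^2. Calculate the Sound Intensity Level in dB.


Given values:
  I = 0.0410673457 W/m^2
  I_ref = 1e-12 W/m^2
Formula: SIL = 10 * log10(I / I_ref)
Compute ratio: I / I_ref = 41067345700
Compute log10: log10(41067345700) = 10.613497
Multiply: SIL = 10 * 10.613497 = 106.13

106.13 dB


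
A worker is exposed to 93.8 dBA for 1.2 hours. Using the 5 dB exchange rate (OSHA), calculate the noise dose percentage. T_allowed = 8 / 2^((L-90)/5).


Given values:
  L = 93.8 dBA, T = 1.2 hours
Formula: T_allowed = 8 / 2^((L - 90) / 5)
Compute exponent: (93.8 - 90) / 5 = 0.76
Compute 2^(0.76) = 1.693491
T_allowed = 8 / 1.693491 = 4.72397 hours
Dose = (T / T_allowed) * 100
Dose = (1.2 / 4.72397) * 100 = 25.4

25.4 %


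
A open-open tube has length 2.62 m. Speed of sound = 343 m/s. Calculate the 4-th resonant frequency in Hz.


Given values:
  Tube type: open-open, L = 2.62 m, c = 343 m/s, n = 4
Formula: f_n = n * c / (2 * L)
Compute 2 * L = 2 * 2.62 = 5.24
f = 4 * 343 / 5.24
f = 261.83

261.83 Hz


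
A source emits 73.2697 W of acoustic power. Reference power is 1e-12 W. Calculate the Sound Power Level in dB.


Given values:
  W = 73.2697 W
  W_ref = 1e-12 W
Formula: SWL = 10 * log10(W / W_ref)
Compute ratio: W / W_ref = 73269700000000
Compute log10: log10(73269700000000) = 13.864924
Multiply: SWL = 10 * 13.864924 = 138.65

138.65 dB


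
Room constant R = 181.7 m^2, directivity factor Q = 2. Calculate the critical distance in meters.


Given values:
  R = 181.7 m^2, Q = 2
Formula: d_c = 0.141 * sqrt(Q * R)
Compute Q * R = 2 * 181.7 = 363.4
Compute sqrt(363.4) = 19.0631
d_c = 0.141 * 19.0631 = 2.688

2.688 m


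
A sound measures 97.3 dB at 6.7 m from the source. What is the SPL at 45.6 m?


Given values:
  SPL1 = 97.3 dB, r1 = 6.7 m, r2 = 45.6 m
Formula: SPL2 = SPL1 - 20 * log10(r2 / r1)
Compute ratio: r2 / r1 = 45.6 / 6.7 = 6.806
Compute log10: log10(6.806) = 0.832892
Compute drop: 20 * 0.832892 = 16.6578
SPL2 = 97.3 - 16.6578 = 80.64

80.64 dB


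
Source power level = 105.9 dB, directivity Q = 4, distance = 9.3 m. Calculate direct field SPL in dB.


Given values:
  Lw = 105.9 dB, Q = 4, r = 9.3 m
Formula: SPL = Lw + 10 * log10(Q / (4 * pi * r^2))
Compute 4 * pi * r^2 = 4 * pi * 9.3^2 = 1086.8654
Compute Q / denom = 4 / 1086.8654 = 0.00368031
Compute 10 * log10(0.00368031) = -24.3412
SPL = 105.9 + (-24.3412) = 81.56

81.56 dB


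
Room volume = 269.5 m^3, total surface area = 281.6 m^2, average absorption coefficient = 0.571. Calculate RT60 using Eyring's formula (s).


Given values:
  V = 269.5 m^3, S = 281.6 m^2, alpha = 0.571
Formula: RT60 = 0.161 * V / (-S * ln(1 - alpha))
Compute ln(1 - 0.571) = ln(0.429) = -0.846298
Denominator: -281.6 * -0.846298 = 238.3175
Numerator: 0.161 * 269.5 = 43.3895
RT60 = 43.3895 / 238.3175 = 0.182

0.182 s


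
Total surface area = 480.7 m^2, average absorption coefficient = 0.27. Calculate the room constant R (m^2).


Given values:
  S = 480.7 m^2, alpha = 0.27
Formula: R = S * alpha / (1 - alpha)
Numerator: 480.7 * 0.27 = 129.789
Denominator: 1 - 0.27 = 0.73
R = 129.789 / 0.73 = 177.79

177.79 m^2


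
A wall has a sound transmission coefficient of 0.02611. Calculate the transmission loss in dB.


Given values:
  tau = 0.02611
Formula: TL = 10 * log10(1 / tau)
Compute 1 / tau = 1 / 0.02611 = 38.2995
Compute log10(38.2995) = 1.583193
TL = 10 * 1.583193 = 15.83

15.83 dB


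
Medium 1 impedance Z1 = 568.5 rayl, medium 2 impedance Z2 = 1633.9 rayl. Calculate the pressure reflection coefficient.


Given values:
  Z1 = 568.5 rayl, Z2 = 1633.9 rayl
Formula: R = (Z2 - Z1) / (Z2 + Z1)
Numerator: Z2 - Z1 = 1633.9 - 568.5 = 1065.4
Denominator: Z2 + Z1 = 1633.9 + 568.5 = 2202.4
R = 1065.4 / 2202.4 = 0.4837

0.4837


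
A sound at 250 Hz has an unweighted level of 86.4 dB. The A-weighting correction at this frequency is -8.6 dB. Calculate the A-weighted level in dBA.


Given values:
  SPL = 86.4 dB
  A-weighting at 250 Hz = -8.6 dB
Formula: L_A = SPL + A_weight
L_A = 86.4 + (-8.6)
L_A = 77.8

77.8 dBA


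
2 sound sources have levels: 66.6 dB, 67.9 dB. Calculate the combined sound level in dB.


Formula: L_total = 10 * log10( sum(10^(Li/10)) )
  Source 1: 10^(66.6/10) = 4570881.8961
  Source 2: 10^(67.9/10) = 6165950.0186
Sum of linear values = 10736831.9147
L_total = 10 * log10(10736831.9147) = 70.31

70.31 dB


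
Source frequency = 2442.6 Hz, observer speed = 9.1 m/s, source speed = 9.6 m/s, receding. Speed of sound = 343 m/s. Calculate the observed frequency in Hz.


Given values:
  f_s = 2442.6 Hz, v_o = 9.1 m/s, v_s = 9.6 m/s
  Direction: receding
Formula: f_o = f_s * (c - v_o) / (c + v_s)
Numerator: c - v_o = 343 - 9.1 = 333.9
Denominator: c + v_s = 343 + 9.6 = 352.6
f_o = 2442.6 * 333.9 / 352.6 = 2313.06

2313.06 Hz


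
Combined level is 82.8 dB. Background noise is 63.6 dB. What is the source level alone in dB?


Given values:
  L_total = 82.8 dB, L_bg = 63.6 dB
Formula: L_source = 10 * log10(10^(L_total/10) - 10^(L_bg/10))
Convert to linear:
  10^(82.8/10) = 190546071.7963
  10^(63.6/10) = 2290867.6528
Difference: 190546071.7963 - 2290867.6528 = 188255204.1435
L_source = 10 * log10(188255204.1435) = 82.75

82.75 dB


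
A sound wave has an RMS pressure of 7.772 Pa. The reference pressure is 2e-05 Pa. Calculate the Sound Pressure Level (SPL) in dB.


Given values:
  p = 7.772 Pa
  p_ref = 2e-05 Pa
Formula: SPL = 20 * log10(p / p_ref)
Compute ratio: p / p_ref = 7.772 / 2e-05 = 388600
Compute log10: log10(388600) = 5.589503
Multiply: SPL = 20 * 5.589503 = 111.79

111.79 dB


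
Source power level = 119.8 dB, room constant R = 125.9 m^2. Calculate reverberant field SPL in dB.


Given values:
  Lw = 119.8 dB, R = 125.9 m^2
Formula: SPL = Lw + 10 * log10(4 / R)
Compute 4 / R = 4 / 125.9 = 0.031771
Compute 10 * log10(0.031771) = -14.9797
SPL = 119.8 + (-14.9797) = 104.82

104.82 dB


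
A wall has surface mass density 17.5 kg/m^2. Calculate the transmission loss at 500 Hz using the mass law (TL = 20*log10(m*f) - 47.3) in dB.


Given values:
  m = 17.5 kg/m^2, f = 500 Hz
Formula: TL = 20 * log10(m * f) - 47.3
Compute m * f = 17.5 * 500 = 8750.0
Compute log10(8750.0) = 3.942008
Compute 20 * 3.942008 = 78.8402
TL = 78.8402 - 47.3 = 31.54

31.54 dB


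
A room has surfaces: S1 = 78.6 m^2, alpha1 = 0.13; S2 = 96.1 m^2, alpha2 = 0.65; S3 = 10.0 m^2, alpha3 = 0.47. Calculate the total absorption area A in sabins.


Given surfaces:
  Surface 1: 78.6 * 0.13 = 10.218
  Surface 2: 96.1 * 0.65 = 62.465
  Surface 3: 10.0 * 0.47 = 4.7
Formula: A = sum(Si * alpha_i)
A = 10.218 + 62.465 + 4.7
A = 77.38

77.38 sabins


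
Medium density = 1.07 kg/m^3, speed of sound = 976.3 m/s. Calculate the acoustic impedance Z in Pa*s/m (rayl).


Given values:
  rho = 1.07 kg/m^3
  c = 976.3 m/s
Formula: Z = rho * c
Z = 1.07 * 976.3
Z = 1044.64

1044.64 rayl


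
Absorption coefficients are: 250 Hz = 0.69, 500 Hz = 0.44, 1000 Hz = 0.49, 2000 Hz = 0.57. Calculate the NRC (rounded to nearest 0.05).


Given values:
  a_250 = 0.69, a_500 = 0.44
  a_1000 = 0.49, a_2000 = 0.57
Formula: NRC = (a250 + a500 + a1000 + a2000) / 4
Sum = 0.69 + 0.44 + 0.49 + 0.57 = 2.19
NRC = 2.19 / 4 = 0.5475
Rounded to nearest 0.05: 0.55

0.55


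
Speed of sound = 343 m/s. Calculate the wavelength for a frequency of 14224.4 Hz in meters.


Given values:
  c = 343 m/s, f = 14224.4 Hz
Formula: lambda = c / f
lambda = 343 / 14224.4
lambda = 0.0241

0.0241 m


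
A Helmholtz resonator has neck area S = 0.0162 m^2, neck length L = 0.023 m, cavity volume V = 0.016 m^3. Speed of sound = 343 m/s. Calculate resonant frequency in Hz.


Given values:
  S = 0.0162 m^2, L = 0.023 m, V = 0.016 m^3, c = 343 m/s
Formula: f = (c / (2*pi)) * sqrt(S / (V * L))
Compute V * L = 0.016 * 0.023 = 0.000368
Compute S / (V * L) = 0.0162 / 0.000368 = 44.0217
Compute sqrt(44.0217) = 6.634885
Compute c / (2*pi) = 343 / 6.283185 = 54.590148
f = 54.590148 * 6.634885 = 362.2

362.2 Hz


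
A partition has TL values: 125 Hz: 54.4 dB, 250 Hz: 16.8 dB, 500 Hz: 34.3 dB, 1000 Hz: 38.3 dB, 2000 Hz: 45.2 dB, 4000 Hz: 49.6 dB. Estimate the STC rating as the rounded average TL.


Given TL values at each frequency:
  125 Hz: 54.4 dB
  250 Hz: 16.8 dB
  500 Hz: 34.3 dB
  1000 Hz: 38.3 dB
  2000 Hz: 45.2 dB
  4000 Hz: 49.6 dB
Formula: STC ~ round(average of TL values)
Sum = 54.4 + 16.8 + 34.3 + 38.3 + 45.2 + 49.6 = 238.6
Average = 238.6 / 6 = 39.77
Rounded: 40

40


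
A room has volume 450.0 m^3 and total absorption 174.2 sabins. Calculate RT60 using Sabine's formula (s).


Given values:
  V = 450.0 m^3
  A = 174.2 sabins
Formula: RT60 = 0.161 * V / A
Numerator: 0.161 * 450.0 = 72.45
RT60 = 72.45 / 174.2 = 0.416

0.416 s


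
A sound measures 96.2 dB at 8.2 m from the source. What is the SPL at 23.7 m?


Given values:
  SPL1 = 96.2 dB, r1 = 8.2 m, r2 = 23.7 m
Formula: SPL2 = SPL1 - 20 * log10(r2 / r1)
Compute ratio: r2 / r1 = 23.7 / 8.2 = 2.8902
Compute log10: log10(2.8902) = 0.460928
Compute drop: 20 * 0.460928 = 9.2186
SPL2 = 96.2 - 9.2186 = 86.98

86.98 dB


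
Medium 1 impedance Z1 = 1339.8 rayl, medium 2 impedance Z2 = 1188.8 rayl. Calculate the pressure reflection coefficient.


Given values:
  Z1 = 1339.8 rayl, Z2 = 1188.8 rayl
Formula: R = (Z2 - Z1) / (Z2 + Z1)
Numerator: Z2 - Z1 = 1188.8 - 1339.8 = -151.0
Denominator: Z2 + Z1 = 1188.8 + 1339.8 = 2528.6
R = -151.0 / 2528.6 = -0.0597

-0.0597


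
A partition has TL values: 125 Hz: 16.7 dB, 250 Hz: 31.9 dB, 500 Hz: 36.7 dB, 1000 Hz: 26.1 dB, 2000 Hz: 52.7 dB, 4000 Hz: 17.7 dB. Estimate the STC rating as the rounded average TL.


Given TL values at each frequency:
  125 Hz: 16.7 dB
  250 Hz: 31.9 dB
  500 Hz: 36.7 dB
  1000 Hz: 26.1 dB
  2000 Hz: 52.7 dB
  4000 Hz: 17.7 dB
Formula: STC ~ round(average of TL values)
Sum = 16.7 + 31.9 + 36.7 + 26.1 + 52.7 + 17.7 = 181.8
Average = 181.8 / 6 = 30.3
Rounded: 30

30


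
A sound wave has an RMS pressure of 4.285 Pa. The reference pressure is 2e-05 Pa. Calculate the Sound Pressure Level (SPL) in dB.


Given values:
  p = 4.285 Pa
  p_ref = 2e-05 Pa
Formula: SPL = 20 * log10(p / p_ref)
Compute ratio: p / p_ref = 4.285 / 2e-05 = 214250
Compute log10: log10(214250) = 5.330921
Multiply: SPL = 20 * 5.330921 = 106.62

106.62 dB


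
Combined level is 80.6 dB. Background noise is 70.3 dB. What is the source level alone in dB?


Given values:
  L_total = 80.6 dB, L_bg = 70.3 dB
Formula: L_source = 10 * log10(10^(L_total/10) - 10^(L_bg/10))
Convert to linear:
  10^(80.6/10) = 114815362.1497
  10^(70.3/10) = 10715193.0524
Difference: 114815362.1497 - 10715193.0524 = 104100169.0973
L_source = 10 * log10(104100169.0973) = 80.17

80.17 dB


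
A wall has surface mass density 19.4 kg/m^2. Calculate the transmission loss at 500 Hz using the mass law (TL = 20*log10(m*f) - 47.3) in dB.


Given values:
  m = 19.4 kg/m^2, f = 500 Hz
Formula: TL = 20 * log10(m * f) - 47.3
Compute m * f = 19.4 * 500 = 9700.0
Compute log10(9700.0) = 3.986772
Compute 20 * 3.986772 = 79.7354
TL = 79.7354 - 47.3 = 32.44

32.44 dB


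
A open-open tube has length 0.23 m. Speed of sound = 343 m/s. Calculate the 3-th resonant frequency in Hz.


Given values:
  Tube type: open-open, L = 0.23 m, c = 343 m/s, n = 3
Formula: f_n = n * c / (2 * L)
Compute 2 * L = 2 * 0.23 = 0.46
f = 3 * 343 / 0.46
f = 2236.96

2236.96 Hz


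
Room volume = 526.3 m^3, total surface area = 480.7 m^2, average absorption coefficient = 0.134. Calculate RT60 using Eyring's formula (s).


Given values:
  V = 526.3 m^3, S = 480.7 m^2, alpha = 0.134
Formula: RT60 = 0.161 * V / (-S * ln(1 - alpha))
Compute ln(1 - 0.134) = ln(0.866) = -0.14387
Denominator: -480.7 * -0.14387 = 69.1583
Numerator: 0.161 * 526.3 = 84.7343
RT60 = 84.7343 / 69.1583 = 1.225

1.225 s


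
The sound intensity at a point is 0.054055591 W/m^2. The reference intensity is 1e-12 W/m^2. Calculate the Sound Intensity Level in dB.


Given values:
  I = 0.054055591 W/m^2
  I_ref = 1e-12 W/m^2
Formula: SIL = 10 * log10(I / I_ref)
Compute ratio: I / I_ref = 54055591000
Compute log10: log10(54055591000) = 10.732841
Multiply: SIL = 10 * 10.732841 = 107.33

107.33 dB


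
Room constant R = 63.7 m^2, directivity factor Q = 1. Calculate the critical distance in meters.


Given values:
  R = 63.7 m^2, Q = 1
Formula: d_c = 0.141 * sqrt(Q * R)
Compute Q * R = 1 * 63.7 = 63.7
Compute sqrt(63.7) = 7.9812
d_c = 0.141 * 7.9812 = 1.125

1.125 m


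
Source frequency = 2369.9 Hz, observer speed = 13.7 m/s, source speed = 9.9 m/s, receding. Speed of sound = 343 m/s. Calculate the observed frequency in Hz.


Given values:
  f_s = 2369.9 Hz, v_o = 13.7 m/s, v_s = 9.9 m/s
  Direction: receding
Formula: f_o = f_s * (c - v_o) / (c + v_s)
Numerator: c - v_o = 343 - 13.7 = 329.3
Denominator: c + v_s = 343 + 9.9 = 352.9
f_o = 2369.9 * 329.3 / 352.9 = 2211.41

2211.41 Hz


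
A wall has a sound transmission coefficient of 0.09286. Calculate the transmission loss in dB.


Given values:
  tau = 0.09286
Formula: TL = 10 * log10(1 / tau)
Compute 1 / tau = 1 / 0.09286 = 10.7689
Compute log10(10.7689) = 1.032171
TL = 10 * 1.032171 = 10.32

10.32 dB


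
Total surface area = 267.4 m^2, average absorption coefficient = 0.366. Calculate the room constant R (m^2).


Given values:
  S = 267.4 m^2, alpha = 0.366
Formula: R = S * alpha / (1 - alpha)
Numerator: 267.4 * 0.366 = 97.8684
Denominator: 1 - 0.366 = 0.634
R = 97.8684 / 0.634 = 154.37

154.37 m^2


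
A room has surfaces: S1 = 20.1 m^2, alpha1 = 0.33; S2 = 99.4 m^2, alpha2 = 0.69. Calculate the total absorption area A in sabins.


Given surfaces:
  Surface 1: 20.1 * 0.33 = 6.633
  Surface 2: 99.4 * 0.69 = 68.586
Formula: A = sum(Si * alpha_i)
A = 6.633 + 68.586
A = 75.22

75.22 sabins


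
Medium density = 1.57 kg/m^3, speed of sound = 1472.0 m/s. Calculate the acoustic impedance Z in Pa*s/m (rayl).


Given values:
  rho = 1.57 kg/m^3
  c = 1472.0 m/s
Formula: Z = rho * c
Z = 1.57 * 1472.0
Z = 2311.04

2311.04 rayl


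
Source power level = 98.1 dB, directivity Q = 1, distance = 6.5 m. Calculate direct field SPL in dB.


Given values:
  Lw = 98.1 dB, Q = 1, r = 6.5 m
Formula: SPL = Lw + 10 * log10(Q / (4 * pi * r^2))
Compute 4 * pi * r^2 = 4 * pi * 6.5^2 = 530.9292
Compute Q / denom = 1 / 530.9292 = 0.00188349
Compute 10 * log10(0.00188349) = -27.2504
SPL = 98.1 + (-27.2504) = 70.85

70.85 dB


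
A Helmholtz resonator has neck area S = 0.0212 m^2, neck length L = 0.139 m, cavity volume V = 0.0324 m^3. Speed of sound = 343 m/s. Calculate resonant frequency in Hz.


Given values:
  S = 0.0212 m^2, L = 0.139 m, V = 0.0324 m^3, c = 343 m/s
Formula: f = (c / (2*pi)) * sqrt(S / (V * L))
Compute V * L = 0.0324 * 0.139 = 0.0045036
Compute S / (V * L) = 0.0212 / 0.0045036 = 4.7073
Compute sqrt(4.7073) = 2.169631
Compute c / (2*pi) = 343 / 6.283185 = 54.590148
f = 54.590148 * 2.169631 = 118.44

118.44 Hz


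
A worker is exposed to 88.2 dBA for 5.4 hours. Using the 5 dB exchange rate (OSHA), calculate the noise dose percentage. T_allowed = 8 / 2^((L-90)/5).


Given values:
  L = 88.2 dBA, T = 5.4 hours
Formula: T_allowed = 8 / 2^((L - 90) / 5)
Compute exponent: (88.2 - 90) / 5 = -0.36
Compute 2^(-0.36) = 0.779165
T_allowed = 8 / 0.779165 = 10.267402 hours
Dose = (T / T_allowed) * 100
Dose = (5.4 / 10.267402) * 100 = 52.59

52.59 %


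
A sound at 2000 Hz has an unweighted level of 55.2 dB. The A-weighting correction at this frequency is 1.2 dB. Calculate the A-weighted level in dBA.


Given values:
  SPL = 55.2 dB
  A-weighting at 2000 Hz = 1.2 dB
Formula: L_A = SPL + A_weight
L_A = 55.2 + (1.2)
L_A = 56.4

56.4 dBA


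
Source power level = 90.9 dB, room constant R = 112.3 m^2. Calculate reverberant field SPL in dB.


Given values:
  Lw = 90.9 dB, R = 112.3 m^2
Formula: SPL = Lw + 10 * log10(4 / R)
Compute 4 / R = 4 / 112.3 = 0.035619
Compute 10 * log10(0.035619) = -14.4832
SPL = 90.9 + (-14.4832) = 76.42

76.42 dB


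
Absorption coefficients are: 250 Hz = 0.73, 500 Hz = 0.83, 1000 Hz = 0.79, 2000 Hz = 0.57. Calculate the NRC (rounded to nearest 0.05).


Given values:
  a_250 = 0.73, a_500 = 0.83
  a_1000 = 0.79, a_2000 = 0.57
Formula: NRC = (a250 + a500 + a1000 + a2000) / 4
Sum = 0.73 + 0.83 + 0.79 + 0.57 = 2.92
NRC = 2.92 / 4 = 0.73
Rounded to nearest 0.05: 0.75

0.75


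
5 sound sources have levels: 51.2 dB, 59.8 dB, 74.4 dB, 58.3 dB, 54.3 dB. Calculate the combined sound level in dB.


Formula: L_total = 10 * log10( sum(10^(Li/10)) )
  Source 1: 10^(51.2/10) = 131825.6739
  Source 2: 10^(59.8/10) = 954992.586
  Source 3: 10^(74.4/10) = 27542287.0334
  Source 4: 10^(58.3/10) = 676082.9754
  Source 5: 10^(54.3/10) = 269153.4804
Sum of linear values = 29574341.7491
L_total = 10 * log10(29574341.7491) = 74.71

74.71 dB


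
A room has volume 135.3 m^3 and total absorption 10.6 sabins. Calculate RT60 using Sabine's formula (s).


Given values:
  V = 135.3 m^3
  A = 10.6 sabins
Formula: RT60 = 0.161 * V / A
Numerator: 0.161 * 135.3 = 21.7833
RT60 = 21.7833 / 10.6 = 2.055

2.055 s


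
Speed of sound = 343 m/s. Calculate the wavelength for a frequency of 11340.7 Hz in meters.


Given values:
  c = 343 m/s, f = 11340.7 Hz
Formula: lambda = c / f
lambda = 343 / 11340.7
lambda = 0.0302

0.0302 m


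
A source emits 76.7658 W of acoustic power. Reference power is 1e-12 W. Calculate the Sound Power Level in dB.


Given values:
  W = 76.7658 W
  W_ref = 1e-12 W
Formula: SWL = 10 * log10(W / W_ref)
Compute ratio: W / W_ref = 76765800000000
Compute log10: log10(76765800000000) = 13.885168
Multiply: SWL = 10 * 13.885168 = 138.85

138.85 dB


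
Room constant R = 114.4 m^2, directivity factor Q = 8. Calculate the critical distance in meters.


Given values:
  R = 114.4 m^2, Q = 8
Formula: d_c = 0.141 * sqrt(Q * R)
Compute Q * R = 8 * 114.4 = 915.2
Compute sqrt(915.2) = 30.2523
d_c = 0.141 * 30.2523 = 4.266

4.266 m


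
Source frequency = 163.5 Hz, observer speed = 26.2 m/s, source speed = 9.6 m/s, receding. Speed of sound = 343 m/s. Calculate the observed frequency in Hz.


Given values:
  f_s = 163.5 Hz, v_o = 26.2 m/s, v_s = 9.6 m/s
  Direction: receding
Formula: f_o = f_s * (c - v_o) / (c + v_s)
Numerator: c - v_o = 343 - 26.2 = 316.8
Denominator: c + v_s = 343 + 9.6 = 352.6
f_o = 163.5 * 316.8 / 352.6 = 146.9

146.9 Hz


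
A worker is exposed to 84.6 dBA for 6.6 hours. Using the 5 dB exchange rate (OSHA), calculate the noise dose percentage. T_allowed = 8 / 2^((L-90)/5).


Given values:
  L = 84.6 dBA, T = 6.6 hours
Formula: T_allowed = 8 / 2^((L - 90) / 5)
Compute exponent: (84.6 - 90) / 5 = -1.08
Compute 2^(-1.08) = 0.473029
T_allowed = 8 / 0.473029 = 16.912282 hours
Dose = (T / T_allowed) * 100
Dose = (6.6 / 16.912282) * 100 = 39.02

39.02 %


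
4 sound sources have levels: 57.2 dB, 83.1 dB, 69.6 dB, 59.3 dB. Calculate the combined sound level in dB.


Formula: L_total = 10 * log10( sum(10^(Li/10)) )
  Source 1: 10^(57.2/10) = 524807.4602
  Source 2: 10^(83.1/10) = 204173794.467
  Source 3: 10^(69.6/10) = 9120108.3936
  Source 4: 10^(59.3/10) = 851138.0382
Sum of linear values = 214669848.359
L_total = 10 * log10(214669848.359) = 83.32

83.32 dB


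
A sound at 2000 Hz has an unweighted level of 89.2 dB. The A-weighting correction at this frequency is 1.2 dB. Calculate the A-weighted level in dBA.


Given values:
  SPL = 89.2 dB
  A-weighting at 2000 Hz = 1.2 dB
Formula: L_A = SPL + A_weight
L_A = 89.2 + (1.2)
L_A = 90.4

90.4 dBA


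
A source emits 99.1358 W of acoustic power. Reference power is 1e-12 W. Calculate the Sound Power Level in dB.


Given values:
  W = 99.1358 W
  W_ref = 1e-12 W
Formula: SWL = 10 * log10(W / W_ref)
Compute ratio: W / W_ref = 99135800000000
Compute log10: log10(99135800000000) = 13.996231
Multiply: SWL = 10 * 13.996231 = 139.96

139.96 dB


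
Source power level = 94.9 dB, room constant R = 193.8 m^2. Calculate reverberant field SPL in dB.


Given values:
  Lw = 94.9 dB, R = 193.8 m^2
Formula: SPL = Lw + 10 * log10(4 / R)
Compute 4 / R = 4 / 193.8 = 0.02064
Compute 10 * log10(0.02064) = -16.8529
SPL = 94.9 + (-16.8529) = 78.05

78.05 dB


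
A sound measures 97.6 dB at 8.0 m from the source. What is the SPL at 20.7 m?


Given values:
  SPL1 = 97.6 dB, r1 = 8.0 m, r2 = 20.7 m
Formula: SPL2 = SPL1 - 20 * log10(r2 / r1)
Compute ratio: r2 / r1 = 20.7 / 8.0 = 2.5875
Compute log10: log10(2.5875) = 0.41288
Compute drop: 20 * 0.41288 = 8.2576
SPL2 = 97.6 - 8.2576 = 89.34

89.34 dB


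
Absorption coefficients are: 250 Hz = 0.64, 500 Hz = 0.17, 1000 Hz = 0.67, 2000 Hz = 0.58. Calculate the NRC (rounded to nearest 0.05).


Given values:
  a_250 = 0.64, a_500 = 0.17
  a_1000 = 0.67, a_2000 = 0.58
Formula: NRC = (a250 + a500 + a1000 + a2000) / 4
Sum = 0.64 + 0.17 + 0.67 + 0.58 = 2.06
NRC = 2.06 / 4 = 0.515
Rounded to nearest 0.05: 0.5

0.5


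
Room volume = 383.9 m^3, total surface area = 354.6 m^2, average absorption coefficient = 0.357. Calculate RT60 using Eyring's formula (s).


Given values:
  V = 383.9 m^3, S = 354.6 m^2, alpha = 0.357
Formula: RT60 = 0.161 * V / (-S * ln(1 - alpha))
Compute ln(1 - 0.357) = ln(0.643) = -0.441611
Denominator: -354.6 * -0.441611 = 156.5953
Numerator: 0.161 * 383.9 = 61.8079
RT60 = 61.8079 / 156.5953 = 0.395

0.395 s


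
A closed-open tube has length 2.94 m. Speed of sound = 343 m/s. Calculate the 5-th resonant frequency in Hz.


Given values:
  Tube type: closed-open, L = 2.94 m, c = 343 m/s, n = 5
Formula: f_n = (2n - 1) * c / (4 * L)
Compute 2n - 1 = 2*5 - 1 = 9
Compute 4 * L = 4 * 2.94 = 11.76
f = 9 * 343 / 11.76
f = 262.5

262.5 Hz


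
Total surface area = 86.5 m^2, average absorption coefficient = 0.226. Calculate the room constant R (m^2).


Given values:
  S = 86.5 m^2, alpha = 0.226
Formula: R = S * alpha / (1 - alpha)
Numerator: 86.5 * 0.226 = 19.549
Denominator: 1 - 0.226 = 0.774
R = 19.549 / 0.774 = 25.26

25.26 m^2


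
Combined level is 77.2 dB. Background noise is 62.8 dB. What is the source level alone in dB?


Given values:
  L_total = 77.2 dB, L_bg = 62.8 dB
Formula: L_source = 10 * log10(10^(L_total/10) - 10^(L_bg/10))
Convert to linear:
  10^(77.2/10) = 52480746.025
  10^(62.8/10) = 1905460.718
Difference: 52480746.025 - 1905460.718 = 50575285.307
L_source = 10 * log10(50575285.307) = 77.04

77.04 dB


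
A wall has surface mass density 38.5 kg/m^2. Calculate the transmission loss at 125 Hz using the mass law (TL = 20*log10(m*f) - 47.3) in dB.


Given values:
  m = 38.5 kg/m^2, f = 125 Hz
Formula: TL = 20 * log10(m * f) - 47.3
Compute m * f = 38.5 * 125 = 4812.5
Compute log10(4812.5) = 3.682371
Compute 20 * 3.682371 = 73.6474
TL = 73.6474 - 47.3 = 26.35

26.35 dB


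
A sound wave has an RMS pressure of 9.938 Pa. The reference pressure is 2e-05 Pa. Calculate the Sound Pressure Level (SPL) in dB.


Given values:
  p = 9.938 Pa
  p_ref = 2e-05 Pa
Formula: SPL = 20 * log10(p / p_ref)
Compute ratio: p / p_ref = 9.938 / 2e-05 = 496900
Compute log10: log10(496900) = 5.696269
Multiply: SPL = 20 * 5.696269 = 113.93

113.93 dB


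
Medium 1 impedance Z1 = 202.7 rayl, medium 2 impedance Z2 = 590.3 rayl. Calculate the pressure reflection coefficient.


Given values:
  Z1 = 202.7 rayl, Z2 = 590.3 rayl
Formula: R = (Z2 - Z1) / (Z2 + Z1)
Numerator: Z2 - Z1 = 590.3 - 202.7 = 387.6
Denominator: Z2 + Z1 = 590.3 + 202.7 = 793.0
R = 387.6 / 793.0 = 0.4888

0.4888


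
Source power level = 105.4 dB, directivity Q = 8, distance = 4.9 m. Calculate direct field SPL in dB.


Given values:
  Lw = 105.4 dB, Q = 8, r = 4.9 m
Formula: SPL = Lw + 10 * log10(Q / (4 * pi * r^2))
Compute 4 * pi * r^2 = 4 * pi * 4.9^2 = 301.7186
Compute Q / denom = 8 / 301.7186 = 0.02651477
Compute 10 * log10(0.02651477) = -15.7651
SPL = 105.4 + (-15.7651) = 89.63

89.63 dB


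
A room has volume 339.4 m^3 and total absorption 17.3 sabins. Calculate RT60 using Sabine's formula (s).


Given values:
  V = 339.4 m^3
  A = 17.3 sabins
Formula: RT60 = 0.161 * V / A
Numerator: 0.161 * 339.4 = 54.6434
RT60 = 54.6434 / 17.3 = 3.159

3.159 s


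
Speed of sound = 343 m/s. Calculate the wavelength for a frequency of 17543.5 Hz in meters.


Given values:
  c = 343 m/s, f = 17543.5 Hz
Formula: lambda = c / f
lambda = 343 / 17543.5
lambda = 0.0196

0.0196 m


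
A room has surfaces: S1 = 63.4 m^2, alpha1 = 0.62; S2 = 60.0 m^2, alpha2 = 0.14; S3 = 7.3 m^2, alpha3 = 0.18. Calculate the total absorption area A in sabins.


Given surfaces:
  Surface 1: 63.4 * 0.62 = 39.308
  Surface 2: 60.0 * 0.14 = 8.4
  Surface 3: 7.3 * 0.18 = 1.314
Formula: A = sum(Si * alpha_i)
A = 39.308 + 8.4 + 1.314
A = 49.02

49.02 sabins


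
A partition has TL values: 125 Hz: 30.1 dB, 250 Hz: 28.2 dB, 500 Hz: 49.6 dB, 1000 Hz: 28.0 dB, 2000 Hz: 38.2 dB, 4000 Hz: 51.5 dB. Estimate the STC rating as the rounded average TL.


Given TL values at each frequency:
  125 Hz: 30.1 dB
  250 Hz: 28.2 dB
  500 Hz: 49.6 dB
  1000 Hz: 28.0 dB
  2000 Hz: 38.2 dB
  4000 Hz: 51.5 dB
Formula: STC ~ round(average of TL values)
Sum = 30.1 + 28.2 + 49.6 + 28.0 + 38.2 + 51.5 = 225.6
Average = 225.6 / 6 = 37.6
Rounded: 38

38


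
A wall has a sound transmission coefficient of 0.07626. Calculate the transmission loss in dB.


Given values:
  tau = 0.07626
Formula: TL = 10 * log10(1 / tau)
Compute 1 / tau = 1 / 0.07626 = 13.113
Compute log10(13.113) = 1.117702
TL = 10 * 1.117702 = 11.18

11.18 dB


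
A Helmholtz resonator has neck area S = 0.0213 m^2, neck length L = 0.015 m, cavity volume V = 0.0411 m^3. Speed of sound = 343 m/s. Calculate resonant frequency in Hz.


Given values:
  S = 0.0213 m^2, L = 0.015 m, V = 0.0411 m^3, c = 343 m/s
Formula: f = (c / (2*pi)) * sqrt(S / (V * L))
Compute V * L = 0.0411 * 0.015 = 0.0006165
Compute S / (V * L) = 0.0213 / 0.0006165 = 34.5499
Compute sqrt(34.5499) = 5.877916
Compute c / (2*pi) = 343 / 6.283185 = 54.590148
f = 54.590148 * 5.877916 = 320.88

320.88 Hz


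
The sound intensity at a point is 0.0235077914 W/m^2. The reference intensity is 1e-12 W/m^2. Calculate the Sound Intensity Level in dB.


Given values:
  I = 0.0235077914 W/m^2
  I_ref = 1e-12 W/m^2
Formula: SIL = 10 * log10(I / I_ref)
Compute ratio: I / I_ref = 23507791400
Compute log10: log10(23507791400) = 10.371212
Multiply: SIL = 10 * 10.371212 = 103.71

103.71 dB


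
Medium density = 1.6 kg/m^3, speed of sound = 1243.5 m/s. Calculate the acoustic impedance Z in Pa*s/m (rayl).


Given values:
  rho = 1.6 kg/m^3
  c = 1243.5 m/s
Formula: Z = rho * c
Z = 1.6 * 1243.5
Z = 1989.6

1989.6 rayl


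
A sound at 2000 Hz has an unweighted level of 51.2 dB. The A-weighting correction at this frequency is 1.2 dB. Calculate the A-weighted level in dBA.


Given values:
  SPL = 51.2 dB
  A-weighting at 2000 Hz = 1.2 dB
Formula: L_A = SPL + A_weight
L_A = 51.2 + (1.2)
L_A = 52.4

52.4 dBA


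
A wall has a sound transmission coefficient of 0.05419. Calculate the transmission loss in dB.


Given values:
  tau = 0.05419
Formula: TL = 10 * log10(1 / tau)
Compute 1 / tau = 1 / 0.05419 = 18.4536
Compute log10(18.4536) = 1.266081
TL = 10 * 1.266081 = 12.66

12.66 dB


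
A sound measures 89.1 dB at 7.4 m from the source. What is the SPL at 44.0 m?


Given values:
  SPL1 = 89.1 dB, r1 = 7.4 m, r2 = 44.0 m
Formula: SPL2 = SPL1 - 20 * log10(r2 / r1)
Compute ratio: r2 / r1 = 44.0 / 7.4 = 5.9459
Compute log10: log10(5.9459) = 0.774218
Compute drop: 20 * 0.774218 = 15.4844
SPL2 = 89.1 - 15.4844 = 73.62

73.62 dB


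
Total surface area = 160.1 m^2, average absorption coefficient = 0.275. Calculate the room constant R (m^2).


Given values:
  S = 160.1 m^2, alpha = 0.275
Formula: R = S * alpha / (1 - alpha)
Numerator: 160.1 * 0.275 = 44.0275
Denominator: 1 - 0.275 = 0.725
R = 44.0275 / 0.725 = 60.73

60.73 m^2


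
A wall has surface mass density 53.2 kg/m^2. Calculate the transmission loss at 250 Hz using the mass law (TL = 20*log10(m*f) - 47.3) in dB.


Given values:
  m = 53.2 kg/m^2, f = 250 Hz
Formula: TL = 20 * log10(m * f) - 47.3
Compute m * f = 53.2 * 250 = 13300.0
Compute log10(13300.0) = 4.123852
Compute 20 * 4.123852 = 82.477
TL = 82.477 - 47.3 = 35.18

35.18 dB


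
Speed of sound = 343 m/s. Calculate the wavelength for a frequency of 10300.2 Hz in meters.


Given values:
  c = 343 m/s, f = 10300.2 Hz
Formula: lambda = c / f
lambda = 343 / 10300.2
lambda = 0.0333

0.0333 m


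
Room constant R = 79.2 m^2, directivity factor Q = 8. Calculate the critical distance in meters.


Given values:
  R = 79.2 m^2, Q = 8
Formula: d_c = 0.141 * sqrt(Q * R)
Compute Q * R = 8 * 79.2 = 633.6
Compute sqrt(633.6) = 25.1714
d_c = 0.141 * 25.1714 = 3.549

3.549 m


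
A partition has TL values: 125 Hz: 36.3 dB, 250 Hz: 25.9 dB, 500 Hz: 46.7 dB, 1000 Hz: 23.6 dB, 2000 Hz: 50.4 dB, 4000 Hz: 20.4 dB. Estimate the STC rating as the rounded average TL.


Given TL values at each frequency:
  125 Hz: 36.3 dB
  250 Hz: 25.9 dB
  500 Hz: 46.7 dB
  1000 Hz: 23.6 dB
  2000 Hz: 50.4 dB
  4000 Hz: 20.4 dB
Formula: STC ~ round(average of TL values)
Sum = 36.3 + 25.9 + 46.7 + 23.6 + 50.4 + 20.4 = 203.3
Average = 203.3 / 6 = 33.88
Rounded: 34

34


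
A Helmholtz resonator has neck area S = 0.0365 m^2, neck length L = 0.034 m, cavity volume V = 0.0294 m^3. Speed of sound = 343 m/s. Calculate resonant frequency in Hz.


Given values:
  S = 0.0365 m^2, L = 0.034 m, V = 0.0294 m^3, c = 343 m/s
Formula: f = (c / (2*pi)) * sqrt(S / (V * L))
Compute V * L = 0.0294 * 0.034 = 0.0009996
Compute S / (V * L) = 0.0365 / 0.0009996 = 36.5146
Compute sqrt(36.5146) = 6.042731
Compute c / (2*pi) = 343 / 6.283185 = 54.590148
f = 54.590148 * 6.042731 = 329.87

329.87 Hz


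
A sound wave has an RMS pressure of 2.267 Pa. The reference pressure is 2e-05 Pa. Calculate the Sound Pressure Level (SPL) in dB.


Given values:
  p = 2.267 Pa
  p_ref = 2e-05 Pa
Formula: SPL = 20 * log10(p / p_ref)
Compute ratio: p / p_ref = 2.267 / 2e-05 = 113350
Compute log10: log10(113350) = 5.054422
Multiply: SPL = 20 * 5.054422 = 101.09

101.09 dB


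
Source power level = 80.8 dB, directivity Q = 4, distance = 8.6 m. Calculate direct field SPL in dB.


Given values:
  Lw = 80.8 dB, Q = 4, r = 8.6 m
Formula: SPL = Lw + 10 * log10(Q / (4 * pi * r^2))
Compute 4 * pi * r^2 = 4 * pi * 8.6^2 = 929.4088
Compute Q / denom = 4 / 929.4088 = 0.00430381
Compute 10 * log10(0.00430381) = -23.6615
SPL = 80.8 + (-23.6615) = 57.14

57.14 dB


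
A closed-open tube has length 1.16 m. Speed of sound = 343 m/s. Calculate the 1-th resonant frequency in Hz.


Given values:
  Tube type: closed-open, L = 1.16 m, c = 343 m/s, n = 1
Formula: f_n = (2n - 1) * c / (4 * L)
Compute 2n - 1 = 2*1 - 1 = 1
Compute 4 * L = 4 * 1.16 = 4.64
f = 1 * 343 / 4.64
f = 73.92

73.92 Hz


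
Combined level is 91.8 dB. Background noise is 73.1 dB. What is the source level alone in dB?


Given values:
  L_total = 91.8 dB, L_bg = 73.1 dB
Formula: L_source = 10 * log10(10^(L_total/10) - 10^(L_bg/10))
Convert to linear:
  10^(91.8/10) = 1513561248.4362
  10^(73.1/10) = 20417379.4467
Difference: 1513561248.4362 - 20417379.4467 = 1493143868.9895
L_source = 10 * log10(1493143868.9895) = 91.74

91.74 dB


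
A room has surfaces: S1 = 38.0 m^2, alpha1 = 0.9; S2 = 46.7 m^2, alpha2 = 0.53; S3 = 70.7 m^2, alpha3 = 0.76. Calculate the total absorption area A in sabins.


Given surfaces:
  Surface 1: 38.0 * 0.9 = 34.2
  Surface 2: 46.7 * 0.53 = 24.751
  Surface 3: 70.7 * 0.76 = 53.732
Formula: A = sum(Si * alpha_i)
A = 34.2 + 24.751 + 53.732
A = 112.68

112.68 sabins
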